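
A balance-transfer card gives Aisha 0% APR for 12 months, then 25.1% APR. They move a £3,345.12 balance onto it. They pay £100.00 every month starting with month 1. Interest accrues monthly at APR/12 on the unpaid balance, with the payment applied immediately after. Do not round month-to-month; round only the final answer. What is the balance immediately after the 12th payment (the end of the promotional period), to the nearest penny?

£2,145.12

Promo months 1–12 at r₀ = 0%/12 = 0; months 13+ at r₁ = 25.1%/12 = 0.0209167.
After month 12 (no interest yet): B = £3,345.12 − 12·£100.00 = £2,145.12.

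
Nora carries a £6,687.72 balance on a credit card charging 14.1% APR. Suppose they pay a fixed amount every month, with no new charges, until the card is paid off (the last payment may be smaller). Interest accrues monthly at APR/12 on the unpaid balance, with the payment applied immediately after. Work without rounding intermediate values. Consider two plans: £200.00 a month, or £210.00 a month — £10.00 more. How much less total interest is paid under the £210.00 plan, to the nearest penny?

Monthly rate r = 14.1%/12 = 1.175% = 0.01175.
At £200.00/mo: n = ⌈−ln(1 − rB₀/P)/ln(1+r)⌉ = 43 payments (last £144.81); total interest = total paid − £6,687.72 = £1,857.09.
At £210.00/mo: 41 payments (last £26.28); total interest £1,738.56.
Interest saved = £1,857.09 − £1,738.56 = £118.53.

£118.53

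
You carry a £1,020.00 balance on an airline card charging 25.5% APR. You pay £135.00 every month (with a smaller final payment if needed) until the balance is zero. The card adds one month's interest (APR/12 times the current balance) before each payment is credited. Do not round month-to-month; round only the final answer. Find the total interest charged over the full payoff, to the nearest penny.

£103.94

Monthly rate r = 25.5%/12 = 2.125% = 0.02125.
Payoff takes n = ⌈−ln(1 − rB₀/P)/ln(1+r)⌉ = ⌈8.323⌉ = 9 payments; the last is £43.94.
Total paid = 8·£135.00 + £43.94 = £1,123.94.
Total interest = total paid − principal = £1,123.94 − £1,020.00 = £103.94.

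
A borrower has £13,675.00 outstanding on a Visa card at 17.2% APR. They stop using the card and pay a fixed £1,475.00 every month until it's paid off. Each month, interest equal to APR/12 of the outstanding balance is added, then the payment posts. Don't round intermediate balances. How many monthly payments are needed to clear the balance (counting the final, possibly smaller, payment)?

11 payments

Monthly rate r = 17.2%/12 = 1.43333% = 0.0143333.
Recurrence: B ← B·(1+r) − £1,475.00.
Month 1: interest £196.01; balance after payment £12,396.01.
Month 2: interest £177.68; balance after payment £11,098.68.
Closed form: n = −ln(1 − rB₀/P)/ln(1+r) = −ln(0.86711)/ln(1.01433) ≈ 10.019, so the balance reaches zero during payment 11.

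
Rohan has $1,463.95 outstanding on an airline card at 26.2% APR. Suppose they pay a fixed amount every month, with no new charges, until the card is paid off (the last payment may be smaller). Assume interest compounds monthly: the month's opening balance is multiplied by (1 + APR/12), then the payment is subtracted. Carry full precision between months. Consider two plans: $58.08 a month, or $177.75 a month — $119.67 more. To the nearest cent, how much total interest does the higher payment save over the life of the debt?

$517.53

Monthly rate r = 26.2%/12 = 2.18333% = 0.0218333.
At $58.08/mo: n = ⌈−ln(1 − rB₀/P)/ln(1+r)⌉ = 38 payments (last $0.25); total interest = total paid − $1,463.95 = $685.26.
At $177.75/mo: 10 payments (last $31.93); total interest $167.73.
Interest saved = $685.26 − $167.73 = $517.53.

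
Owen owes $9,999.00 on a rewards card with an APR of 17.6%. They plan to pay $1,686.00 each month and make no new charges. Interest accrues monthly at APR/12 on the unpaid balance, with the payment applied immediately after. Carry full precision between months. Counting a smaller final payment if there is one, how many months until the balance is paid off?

Monthly rate r = 17.6%/12 = 1.46667% = 0.0146667.
Recurrence: B ← B·(1+r) − $1,686.00.
Month 1: interest $146.65; balance after payment $8,459.65.
Month 2: interest $124.07; balance after payment $6,897.73.
Closed form: n = −ln(1 − rB₀/P)/ln(1+r) = −ln(0.91302)/ln(1.01467) ≈ 6.250, so the balance reaches zero during payment 7.

7 months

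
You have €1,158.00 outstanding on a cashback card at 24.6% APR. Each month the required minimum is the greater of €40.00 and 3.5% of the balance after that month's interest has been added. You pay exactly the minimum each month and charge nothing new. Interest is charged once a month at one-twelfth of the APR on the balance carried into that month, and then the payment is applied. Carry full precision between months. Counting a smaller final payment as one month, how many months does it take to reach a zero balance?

45 months

Monthly rate r = 24.6%/12 = 2.05% = 0.0205.
While 3.5% of the post-interest balance exceeds €40.00, each month B ← (B·(1+r))·(1 − 0.035), i.e. B shrinks by the factor (1+r)·0.965 = 0.98478.
This holds for months 1–3. Entering month 4 the balance is €1,105.93; 3.5% of the post-interest balance is now below €40.00, so the flat €40.00 minimum applies from here.
From month 4 a fixed €40.00 at rate r clears €1,105.93 in 42 more payments. Total: 3 + 42 = 45 months.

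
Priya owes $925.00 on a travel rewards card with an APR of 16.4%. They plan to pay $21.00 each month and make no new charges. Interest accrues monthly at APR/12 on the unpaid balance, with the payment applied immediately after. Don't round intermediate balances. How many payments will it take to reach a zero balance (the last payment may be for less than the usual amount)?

Monthly rate r = 16.4%/12 = 1.36667% = 0.0136667.
Recurrence: B ← B·(1+r) − $21.00.
Month 1: interest $12.64; balance after payment $916.64.
Month 2: interest $12.53; balance after payment $908.17.
Closed form: n = −ln(1 − rB₀/P)/ln(1+r) = −ln(0.39802)/ln(1.01367) ≈ 67.869, so the balance reaches zero during payment 68.

68 payments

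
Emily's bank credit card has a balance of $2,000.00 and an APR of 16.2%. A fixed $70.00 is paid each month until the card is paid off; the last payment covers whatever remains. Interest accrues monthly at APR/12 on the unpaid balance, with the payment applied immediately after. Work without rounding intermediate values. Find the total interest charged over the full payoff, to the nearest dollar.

Monthly rate r = 16.2%/12 = 1.35% = 0.0135.
Payoff takes n = ⌈−ln(1 − rB₀/P)/ln(1+r)⌉ = ⌈36.339⌉ = 37 payments; the last is $23.84.
Total paid = 36·$70.00 + $23.84 = $2,543.84.
Total interest = total paid − principal = $2,543.84 − $2,000.00 = $543.84.

$544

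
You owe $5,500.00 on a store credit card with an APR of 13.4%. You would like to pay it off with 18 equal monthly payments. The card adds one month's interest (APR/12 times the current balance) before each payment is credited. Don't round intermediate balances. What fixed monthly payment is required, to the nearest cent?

Monthly rate r = 13.4%/12 = 1.11667% = 0.0111667.
Level-payment amortization: P = B₀·r / (1 − (1+r)^(−n)) = 5500.00·0.0111667 / (1 − 1.01117^(−18)).
Denominator 1 − (1+r)^(−18) = 0.181175935.
P = 61.4167 / 0.181175935 ≈ 338.99.

$338.99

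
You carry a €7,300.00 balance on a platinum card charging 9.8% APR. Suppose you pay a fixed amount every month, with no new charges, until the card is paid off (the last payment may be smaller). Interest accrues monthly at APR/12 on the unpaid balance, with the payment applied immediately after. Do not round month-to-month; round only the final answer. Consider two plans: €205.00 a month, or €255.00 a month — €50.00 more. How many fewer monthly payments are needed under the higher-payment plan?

10 fewer payments

Monthly rate r = 9.8%/12 = 0.816667% = 0.00816667.
At €205.00/mo: n = ⌈−ln(1 − rB₀/P)/ln(1+r)⌉ = 43 payments (last €51.30); total interest = total paid − €7,300.00 = €1,361.30.
At €255.00/mo: 33 payments (last €189.19); total interest €1,049.19.
Payments saved = 43 − 33 = 10.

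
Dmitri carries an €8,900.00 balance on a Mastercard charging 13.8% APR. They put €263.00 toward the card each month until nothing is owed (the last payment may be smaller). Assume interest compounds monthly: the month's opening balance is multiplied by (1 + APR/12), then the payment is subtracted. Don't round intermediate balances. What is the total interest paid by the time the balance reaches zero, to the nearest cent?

Monthly rate r = 13.8%/12 = 1.15% = 0.0115.
Payoff takes n = ⌈−ln(1 − rB₀/P)/ln(1+r)⌉ = ⌈43.109⌉ = 44 payments; the last is €28.84.
Total paid = 43·€263.00 + €28.84 = €11,337.84.
Total interest = total paid − principal = €11,337.84 − €8,900.00 = €2,437.84.

€2,437.84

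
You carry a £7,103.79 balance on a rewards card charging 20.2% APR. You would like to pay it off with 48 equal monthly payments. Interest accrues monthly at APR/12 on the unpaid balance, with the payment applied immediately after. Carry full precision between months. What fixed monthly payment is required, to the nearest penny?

£216.93

Monthly rate r = 20.2%/12 = 1.68333% = 0.0168333.
Level-payment amortization: P = B₀·r / (1 − (1+r)^(−n)) = 7103.79·0.0168333 / (1 − 1.01683^(−48)).
Denominator 1 − (1+r)^(−48) = 0.551243431.
P = 119.58 / 0.551243431 ≈ 216.93.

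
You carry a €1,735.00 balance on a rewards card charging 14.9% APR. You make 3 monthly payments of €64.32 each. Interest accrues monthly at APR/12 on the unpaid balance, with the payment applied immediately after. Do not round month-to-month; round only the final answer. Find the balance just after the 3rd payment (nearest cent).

€1,605.07

Monthly rate r = 14.9%/12 = 1.24167% = 0.0124167.
Each month: B ← B·(1+r) − €64.32.
Month 1: interest €21.54; balance after payment €1,692.22.
Month 2: interest €21.01; balance after payment €1,648.91.
Month 3: interest €20.47; balance after payment €1,605.07.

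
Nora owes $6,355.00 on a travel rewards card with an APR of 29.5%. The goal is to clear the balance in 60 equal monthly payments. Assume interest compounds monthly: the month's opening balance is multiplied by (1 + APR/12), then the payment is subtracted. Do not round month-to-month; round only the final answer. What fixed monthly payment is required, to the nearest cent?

$203.66

Monthly rate r = 29.5%/12 = 2.45833% = 0.0245833.
Level-payment amortization: P = B₀·r / (1 − (1+r)^(−n)) = 6355.00·0.0245833 / (1 − 1.02458^(−60)).
Denominator 1 − (1+r)^(−60) = 0.767103598.
P = 156.227 / 0.767103598 ≈ 203.66.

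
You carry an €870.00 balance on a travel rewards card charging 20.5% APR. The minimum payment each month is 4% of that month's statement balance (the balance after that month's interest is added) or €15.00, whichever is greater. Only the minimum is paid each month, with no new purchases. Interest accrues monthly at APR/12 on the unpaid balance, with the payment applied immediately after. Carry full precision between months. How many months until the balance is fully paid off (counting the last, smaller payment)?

69 months

Monthly rate r = 20.5%/12 = 1.70833% = 0.0170833.
While 4% of the post-interest balance exceeds €15.00, each month B ← (B·(1+r))·(1 − 0.04), i.e. B shrinks by the factor (1+r)·0.96 = 0.9764.
This holds for months 1–36. Entering month 37 the balance is €368.23; 4% of the post-interest balance is now below €15.00, so the flat €15.00 minimum applies from here.
From month 37 a fixed €15.00 at rate r clears €368.23 in 33 more payments. Total: 36 + 33 = 69 months.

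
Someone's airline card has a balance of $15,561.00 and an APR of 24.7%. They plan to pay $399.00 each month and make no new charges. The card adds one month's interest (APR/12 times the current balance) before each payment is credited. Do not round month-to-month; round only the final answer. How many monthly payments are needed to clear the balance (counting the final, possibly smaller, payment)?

Monthly rate r = 24.7%/12 = 2.05833% = 0.0205833.
Recurrence: B ← B·(1+r) − $399.00.
Month 1: interest $320.30; balance after payment $15,482.30.
Month 2: interest $318.68; balance after payment $15,401.97.
Closed form: n = −ln(1 − rB₀/P)/ln(1+r) = −ln(0.19725)/ln(1.02058) ≈ 79.673, so the balance reaches zero during payment 80.

80 months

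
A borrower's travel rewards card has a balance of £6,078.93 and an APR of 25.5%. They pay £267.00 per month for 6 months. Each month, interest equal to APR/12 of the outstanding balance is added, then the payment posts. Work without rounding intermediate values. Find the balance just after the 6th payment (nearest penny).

Monthly rate r = 25.5%/12 = 2.125% = 0.02125.
Each month: B ← B·(1+r) − £267.00.
Month 1: interest £129.18; balance after payment £5,941.11.
Month 2: interest £126.25; balance after payment £5,800.36.
Month 3: interest £123.26; balance after payment £5,656.61.
Month 4: interest £120.20; balance after payment £5,509.82.
Month 5: interest £117.08; balance after payment £5,359.90.
Month 6: interest £113.90; balance after payment £5,206.80.

£5,206.80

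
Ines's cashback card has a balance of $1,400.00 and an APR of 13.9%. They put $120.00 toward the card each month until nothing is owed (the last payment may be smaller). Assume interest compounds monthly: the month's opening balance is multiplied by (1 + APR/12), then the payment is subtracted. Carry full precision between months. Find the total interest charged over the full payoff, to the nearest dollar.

Monthly rate r = 13.9%/12 = 1.15833% = 0.0115833.
Payoff takes n = ⌈−ln(1 − rB₀/P)/ln(1+r)⌉ = ⌈12.607⌉ = 13 payments; the last is $72.95.
Total paid = 12·$120.00 + $72.95 = $1,512.95.
Total interest = total paid − principal = $1,512.95 − $1,400.00 = $112.95.

$113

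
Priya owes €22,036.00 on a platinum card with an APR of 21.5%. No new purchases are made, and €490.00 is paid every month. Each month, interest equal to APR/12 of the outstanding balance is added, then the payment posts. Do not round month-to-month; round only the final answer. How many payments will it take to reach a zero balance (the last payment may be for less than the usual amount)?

Monthly rate r = 21.5%/12 = 1.79167% = 0.0179167.
Recurrence: B ← B·(1+r) − €490.00.
Month 1: interest €394.81; balance after payment €21,940.81.
Month 2: interest €393.11; balance after payment €21,843.92.
Closed form: n = −ln(1 − rB₀/P)/ln(1+r) = −ln(0.19426)/ln(1.01792) ≈ 92.271, so the balance reaches zero during payment 93.

93 payments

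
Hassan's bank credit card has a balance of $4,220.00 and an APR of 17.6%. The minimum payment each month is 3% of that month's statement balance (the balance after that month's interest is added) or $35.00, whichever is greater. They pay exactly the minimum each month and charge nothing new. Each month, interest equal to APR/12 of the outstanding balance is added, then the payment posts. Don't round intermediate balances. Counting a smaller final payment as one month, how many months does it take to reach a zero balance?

Monthly rate r = 17.6%/12 = 1.46667% = 0.0146667.
While 3% of the post-interest balance exceeds $35.00, each month B ← (B·(1+r))·(1 − 0.03), i.e. B shrinks by the factor (1+r)·0.97 = 0.98423.
This holds for months 1–82. Entering month 83 the balance is $1,145.81; 3% of the post-interest balance is now below $35.00, so the flat $35.00 minimum applies from here.
From month 83 a fixed $35.00 at rate r clears $1,145.81 in 45 more payments. Total: 82 + 45 = 127 months.

127 months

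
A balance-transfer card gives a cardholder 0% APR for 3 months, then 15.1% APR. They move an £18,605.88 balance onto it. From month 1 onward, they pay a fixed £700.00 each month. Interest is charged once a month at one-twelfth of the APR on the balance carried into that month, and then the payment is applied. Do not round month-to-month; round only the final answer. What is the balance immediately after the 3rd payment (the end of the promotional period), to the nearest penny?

£16,505.88

Promo months 1–3 at r₀ = 0%/12 = 0; months 4+ at r₁ = 15.1%/12 = 0.0125833.
After month 3 (no interest yet): B = £18,605.88 − 3·£700.00 = £16,505.88.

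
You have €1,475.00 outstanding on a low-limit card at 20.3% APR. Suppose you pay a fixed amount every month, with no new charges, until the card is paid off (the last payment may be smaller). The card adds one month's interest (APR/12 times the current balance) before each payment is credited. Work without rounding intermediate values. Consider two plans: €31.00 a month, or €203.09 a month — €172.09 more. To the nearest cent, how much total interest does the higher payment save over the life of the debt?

Monthly rate r = 20.3%/12 = 1.69167% = 0.0169167.
At €31.00/mo: n = ⌈−ln(1 − rB₀/P)/ln(1+r)⌉ = 98 payments (last €13.15); total interest = total paid − €1,475.00 = €1,545.15.
At €203.09/mo: 8 payments (last €165.69); total interest €112.32.
Interest saved = €1,545.15 − €112.32 = €1,432.83.

€1,432.83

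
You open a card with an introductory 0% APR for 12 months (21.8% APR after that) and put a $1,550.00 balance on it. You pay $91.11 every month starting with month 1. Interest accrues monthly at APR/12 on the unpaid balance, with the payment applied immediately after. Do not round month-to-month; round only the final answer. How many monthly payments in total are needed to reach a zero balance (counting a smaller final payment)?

18 payments

Promo months 1–12 at r₀ = 0%/12 = 0; months 13+ at r₁ = 21.8%/12 = 0.0181667.
After month 12 (no interest yet): B = $1,550.00 − 12·$91.11 = $456.68.
Then at r₁ with $91.11/mo: n₂ = −ln(1 − r₁·B/P)/ln(1+r₁) ≈ 5.30 → 6 more payments.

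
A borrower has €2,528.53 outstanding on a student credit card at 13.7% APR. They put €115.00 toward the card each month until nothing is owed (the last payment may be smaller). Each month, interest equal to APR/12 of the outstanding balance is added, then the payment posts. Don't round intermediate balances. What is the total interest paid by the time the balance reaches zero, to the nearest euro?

Monthly rate r = 13.7%/12 = 1.14167% = 0.0114167.
Payoff takes n = ⌈−ln(1 − rB₀/P)/ln(1+r)⌉ = ⌈25.462⌉ = 26 payments; the last is €53.29.
Total paid = 25·€115.00 + €53.29 = €2,928.29.
Total interest = total paid − principal = €2,928.29 − €2,528.53 = €399.76.

€400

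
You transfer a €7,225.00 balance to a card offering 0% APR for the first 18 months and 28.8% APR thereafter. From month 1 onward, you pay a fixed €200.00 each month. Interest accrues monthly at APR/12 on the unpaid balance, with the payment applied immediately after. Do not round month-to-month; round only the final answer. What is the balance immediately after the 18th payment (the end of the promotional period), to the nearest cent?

€3,625.00

Promo months 1–18 at r₀ = 0%/12 = 0; months 19+ at r₁ = 28.8%/12 = 0.024.
After month 18 (no interest yet): B = €7,225.00 − 18·€200.00 = €3,625.00.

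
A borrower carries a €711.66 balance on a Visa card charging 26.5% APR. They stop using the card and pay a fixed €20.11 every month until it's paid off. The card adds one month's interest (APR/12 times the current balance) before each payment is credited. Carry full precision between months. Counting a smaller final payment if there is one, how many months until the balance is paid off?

70 payments

Monthly rate r = 26.5%/12 = 2.20833% = 0.0220833.
Recurrence: B ← B·(1+r) − €20.11.
Month 1: interest €15.72; balance after payment €707.27.
Month 2: interest €15.62; balance after payment €702.77.
Closed form: n = −ln(1 − rB₀/P)/ln(1+r) = −ln(0.21851)/ln(1.02208) ≈ 69.630, so the balance reaches zero during payment 70.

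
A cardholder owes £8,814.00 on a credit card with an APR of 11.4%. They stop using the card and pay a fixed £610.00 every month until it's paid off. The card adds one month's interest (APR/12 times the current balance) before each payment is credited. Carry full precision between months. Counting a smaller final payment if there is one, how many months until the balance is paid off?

16 months

Monthly rate r = 11.4%/12 = 0.95% = 0.0095.
Recurrence: B ← B·(1+r) − £610.00.
Month 1: interest £83.73; balance after payment £8,287.73.
Month 2: interest £78.73; balance after payment £7,756.47.
Closed form: n = −ln(1 − rB₀/P)/ln(1+r) = −ln(0.86273)/ln(1.0095) ≈ 15.616, so the balance reaches zero during payment 16.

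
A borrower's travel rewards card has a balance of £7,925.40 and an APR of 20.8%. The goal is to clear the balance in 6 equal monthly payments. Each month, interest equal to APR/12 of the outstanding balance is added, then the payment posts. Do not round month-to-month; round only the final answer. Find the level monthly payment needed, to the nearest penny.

Monthly rate r = 20.8%/12 = 1.73333% = 0.0173333.
Level-payment amortization: P = B₀·r / (1 − (1+r)^(−n)) = 7925.40·0.0173333 / (1 − 1.01733^(−6)).
Denominator 1 − (1+r)^(−6) = 0.0979713066.
P = 137.374 / 0.0979713066 ≈ 1402.18.

£1,402.18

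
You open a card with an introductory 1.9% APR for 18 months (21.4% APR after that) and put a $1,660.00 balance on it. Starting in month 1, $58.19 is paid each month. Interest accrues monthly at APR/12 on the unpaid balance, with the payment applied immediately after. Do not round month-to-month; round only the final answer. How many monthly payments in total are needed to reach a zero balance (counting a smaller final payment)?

Promo months 1–18 at r₀ = 1.9%/12 = 0.00158333; months 19+ at r₁ = 21.4%/12 = 0.0178333.
After month 18: iterate B ← B·(1+r₀) − $58.19 for 18 months → $646.32.
Then at r₁ with $58.19/mo: n₂ = −ln(1 − r₁·B/P)/ln(1+r₁) ≈ 12.49 → 13 more payments.

31 payments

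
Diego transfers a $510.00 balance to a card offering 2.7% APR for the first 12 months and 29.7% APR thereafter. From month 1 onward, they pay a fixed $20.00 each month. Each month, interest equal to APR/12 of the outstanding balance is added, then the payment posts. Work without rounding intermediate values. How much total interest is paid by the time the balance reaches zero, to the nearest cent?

$79.54

Promo months 1–12 at r₀ = 2.7%/12 = 0.00225; months 13+ at r₁ = 29.7%/12 = 0.02475.
After month 12: iterate B ← B·(1+r₀) − $20.00 for 12 months → $280.95.
Then at r₁ with $20.00/mo: n₂ = −ln(1 − r₁·B/P)/ln(1+r₁) ≈ 17.47 → 18 more payments.
Total paid = 29·$20.00 + $9.54 = $589.54; interest = $589.54 − $510.00 = $79.54.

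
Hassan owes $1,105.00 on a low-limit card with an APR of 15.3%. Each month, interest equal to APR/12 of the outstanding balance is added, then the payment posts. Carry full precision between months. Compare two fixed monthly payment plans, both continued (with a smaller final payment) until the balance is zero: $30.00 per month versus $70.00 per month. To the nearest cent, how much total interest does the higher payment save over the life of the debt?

$259.93

Monthly rate r = 15.3%/12 = 1.275% = 0.01275.
At $30.00/mo: n = ⌈−ln(1 − rB₀/P)/ln(1+r)⌉ = 51 payments (last $1.67); total interest = total paid − $1,105.00 = $396.67.
At $70.00/mo: 18 payments (last $51.74); total interest $136.74.
Interest saved = $396.67 − $136.74 = $259.93.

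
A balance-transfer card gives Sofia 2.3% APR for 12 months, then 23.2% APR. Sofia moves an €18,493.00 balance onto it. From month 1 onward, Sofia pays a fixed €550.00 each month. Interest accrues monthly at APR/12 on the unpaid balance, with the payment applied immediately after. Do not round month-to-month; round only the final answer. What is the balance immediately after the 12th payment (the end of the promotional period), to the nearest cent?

Promo months 1–12 at r₀ = 2.3%/12 = 0.00191667; months 13+ at r₁ = 23.2%/12 = 0.0193333.
After month 12: iterate B ← B·(1+r₀) − €550.00 for 12 months → €12,252.83.

€12,252.83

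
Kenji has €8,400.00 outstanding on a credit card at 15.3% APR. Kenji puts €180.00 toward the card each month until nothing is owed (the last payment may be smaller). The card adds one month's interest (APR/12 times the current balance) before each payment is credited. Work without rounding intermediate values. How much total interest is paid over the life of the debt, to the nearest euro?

Monthly rate r = 15.3%/12 = 1.275% = 0.01275.
Payoff takes n = ⌈−ln(1 − rB₀/P)/ln(1+r)⌉ = ⌈71.343⌉ = 72 payments; the last is €61.93.
Total paid = 71·€180.00 + €61.93 = €12,841.93.
Total interest = total paid − principal = €12,841.93 − €8,400.00 = €4,441.93.

€4,442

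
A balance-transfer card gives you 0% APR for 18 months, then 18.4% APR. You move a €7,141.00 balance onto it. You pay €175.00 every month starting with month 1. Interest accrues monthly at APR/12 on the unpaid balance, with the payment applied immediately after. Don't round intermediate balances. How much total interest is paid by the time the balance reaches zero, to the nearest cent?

€957.88

Promo months 1–18 at r₀ = 0%/12 = 0; months 19+ at r₁ = 18.4%/12 = 0.0153333.
After month 18 (no interest yet): B = €7,141.00 − 18·€175.00 = €3,991.00.
Then at r₁ with €175.00/mo: n₂ = −ln(1 − r₁·B/P)/ln(1+r₁) ≈ 28.28 → 29 more payments.
Total paid = 46·€175.00 + €48.88 = €8,098.88; interest = €8,098.88 − €7,141.00 = €957.88.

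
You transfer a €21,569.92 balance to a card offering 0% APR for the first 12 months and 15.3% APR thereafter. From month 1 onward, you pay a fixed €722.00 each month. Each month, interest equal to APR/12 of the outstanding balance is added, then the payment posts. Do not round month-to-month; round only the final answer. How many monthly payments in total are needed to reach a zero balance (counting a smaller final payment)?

33 payments

Promo months 1–12 at r₀ = 0%/12 = 0; months 13+ at r₁ = 15.3%/12 = 0.01275.
After month 12 (no interest yet): B = €21,569.92 − 12·€722.00 = €12,905.92.
Then at r₁ with €722.00/mo: n₂ = −ln(1 − r₁·B/P)/ln(1+r₁) ≈ 20.42 → 21 more payments.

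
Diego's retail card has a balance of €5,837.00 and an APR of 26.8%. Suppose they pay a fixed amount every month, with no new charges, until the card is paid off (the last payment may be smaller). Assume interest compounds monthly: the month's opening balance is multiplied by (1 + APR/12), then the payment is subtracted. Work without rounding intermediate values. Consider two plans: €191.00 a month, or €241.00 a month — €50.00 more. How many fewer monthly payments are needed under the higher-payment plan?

Monthly rate r = 26.8%/12 = 2.23333% = 0.0223333.
At €191.00/mo: n = ⌈−ln(1 − rB₀/P)/ln(1+r)⌉ = 52 payments (last €180.37); total interest = total paid − €5,837.00 = €4,084.37.
At €241.00/mo: 36 payments (last €59.92); total interest €2,657.92.
Payments saved = 52 − 36 = 16.

16 fewer payments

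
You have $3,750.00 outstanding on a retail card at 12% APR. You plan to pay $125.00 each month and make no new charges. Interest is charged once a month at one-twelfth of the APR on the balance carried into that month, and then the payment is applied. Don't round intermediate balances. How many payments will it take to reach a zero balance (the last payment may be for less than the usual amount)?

36 payments

Monthly rate r = 12%/12 = 1% = 0.01.
Recurrence: B ← B·(1+r) − $125.00.
Month 1: interest $37.50; balance after payment $3,662.50.
Month 2: interest $36.62; balance after payment $3,574.12.
Closed form: n = −ln(1 − rB₀/P)/ln(1+r) = −ln(0.7)/ln(1.01) ≈ 35.846, so the balance reaches zero during payment 36.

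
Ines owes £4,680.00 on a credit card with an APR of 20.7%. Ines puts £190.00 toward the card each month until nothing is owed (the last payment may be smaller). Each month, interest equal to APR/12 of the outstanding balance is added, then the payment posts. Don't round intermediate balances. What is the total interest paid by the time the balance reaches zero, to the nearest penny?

£1,466.01

Monthly rate r = 20.7%/12 = 1.725% = 0.01725.
Payoff takes n = ⌈−ln(1 − rB₀/P)/ln(1+r)⌉ = ⌈32.346⌉ = 33 payments; the last is £66.01.
Total paid = 32·£190.00 + £66.01 = £6,146.01.
Total interest = total paid − principal = £6,146.01 − £4,680.00 = £1,466.01.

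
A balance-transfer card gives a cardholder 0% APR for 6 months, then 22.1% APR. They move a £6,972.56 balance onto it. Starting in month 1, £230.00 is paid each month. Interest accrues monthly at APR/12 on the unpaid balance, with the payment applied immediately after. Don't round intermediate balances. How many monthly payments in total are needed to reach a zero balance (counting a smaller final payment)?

Promo months 1–6 at r₀ = 0%/12 = 0; months 7+ at r₁ = 22.1%/12 = 0.0184167.
After month 6 (no interest yet): B = £6,972.56 − 6·£230.00 = £5,592.56.
Then at r₁ with £230.00/mo: n₂ = −ln(1 − r₁·B/P)/ln(1+r₁) ≈ 32.54 → 33 more payments.

39 payments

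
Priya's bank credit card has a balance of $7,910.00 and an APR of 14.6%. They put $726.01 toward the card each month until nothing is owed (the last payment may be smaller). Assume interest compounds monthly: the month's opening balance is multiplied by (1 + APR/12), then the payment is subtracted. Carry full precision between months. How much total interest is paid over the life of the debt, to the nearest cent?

$628.07

Monthly rate r = 14.6%/12 = 1.21667% = 0.0121667.
Payoff takes n = ⌈−ln(1 − rB₀/P)/ln(1+r)⌉ = ⌈11.759⌉ = 12 payments; the last is $551.96.
Total paid = 11·$726.01 + $551.96 = $8,538.07.
Total interest = total paid − principal = $8,538.07 − $7,910.00 = $628.07.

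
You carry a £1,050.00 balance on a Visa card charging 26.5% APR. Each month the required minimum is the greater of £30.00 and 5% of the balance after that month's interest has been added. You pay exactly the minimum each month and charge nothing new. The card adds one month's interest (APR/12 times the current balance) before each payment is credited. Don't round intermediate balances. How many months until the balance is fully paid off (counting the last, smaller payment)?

46 months

Monthly rate r = 26.5%/12 = 2.20833% = 0.0220833.
While 5% of the post-interest balance exceeds £30.00, each month B ← (B·(1+r))·(1 − 0.05), i.e. B shrinks by the factor (1+r)·0.95 = 0.97098.
This holds for months 1–20. Entering month 21 the balance is £582.62; 5% of the post-interest balance is now below £30.00, so the flat £30.00 minimum applies from here.
From month 21 a fixed £30.00 at rate r clears £582.62 in 26 more payments. Total: 20 + 26 = 46 months.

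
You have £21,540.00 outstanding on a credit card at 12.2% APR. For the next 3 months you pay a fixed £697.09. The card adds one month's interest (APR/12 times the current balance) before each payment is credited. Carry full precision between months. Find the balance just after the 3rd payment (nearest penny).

£20,091.07

Monthly rate r = 12.2%/12 = 1.01667% = 0.0101667.
Each month: B ← B·(1+r) − £697.09.
Month 1: interest £218.99; balance after payment £21,061.90.
Month 2: interest £214.13; balance after payment £20,578.94.
Month 3: interest £209.22; balance after payment £20,091.07.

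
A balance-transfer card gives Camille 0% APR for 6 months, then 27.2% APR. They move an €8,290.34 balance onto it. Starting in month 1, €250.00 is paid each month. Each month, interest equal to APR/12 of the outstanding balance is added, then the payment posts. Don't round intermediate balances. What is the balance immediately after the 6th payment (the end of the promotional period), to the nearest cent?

€6,790.34

Promo months 1–6 at r₀ = 0%/12 = 0; months 7+ at r₁ = 27.2%/12 = 0.0226667.
After month 6 (no interest yet): B = €8,290.34 − 6·€250.00 = €6,790.34.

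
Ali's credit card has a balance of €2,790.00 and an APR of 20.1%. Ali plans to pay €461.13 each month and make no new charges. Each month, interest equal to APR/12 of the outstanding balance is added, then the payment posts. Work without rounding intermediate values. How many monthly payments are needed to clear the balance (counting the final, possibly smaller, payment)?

Monthly rate r = 20.1%/12 = 1.675% = 0.01675.
Recurrence: B ← B·(1+r) − €461.13.
Month 1: interest €46.73; balance after payment €2,375.60.
Month 2: interest €39.79; balance after payment €1,954.26.
Closed form: n = −ln(1 − rB₀/P)/ln(1+r) = −ln(0.89866)/ln(1.01675) ≈ 6.433, so the balance reaches zero during payment 7.

7 payments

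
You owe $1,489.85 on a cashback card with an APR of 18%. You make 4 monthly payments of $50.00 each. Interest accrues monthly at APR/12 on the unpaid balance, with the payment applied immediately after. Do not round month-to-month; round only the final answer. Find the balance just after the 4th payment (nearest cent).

$1,376.73

Monthly rate r = 18%/12 = 1.5% = 0.015.
Each month: B ← B·(1+r) − $50.00.
Month 1: interest $22.35; balance after payment $1,462.20.
Month 2: interest $21.93; balance after payment $1,434.13.
Month 3: interest $21.51; balance after payment $1,405.64.
Month 4: interest $21.08; balance after payment $1,376.73.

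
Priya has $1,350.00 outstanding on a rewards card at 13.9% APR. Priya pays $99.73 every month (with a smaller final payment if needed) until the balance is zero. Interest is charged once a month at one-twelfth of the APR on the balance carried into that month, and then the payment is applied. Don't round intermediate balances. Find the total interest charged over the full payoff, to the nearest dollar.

Monthly rate r = 13.9%/12 = 1.15833% = 0.0115833.
Payoff takes n = ⌈−ln(1 − rB₀/P)/ln(1+r)⌉ = ⌈14.809⌉ = 15 payments; the last is $80.75.
Total paid = 14·$99.73 + $80.75 = $1,476.97.
Total interest = total paid − principal = $1,476.97 − $1,350.00 = $126.97.

$127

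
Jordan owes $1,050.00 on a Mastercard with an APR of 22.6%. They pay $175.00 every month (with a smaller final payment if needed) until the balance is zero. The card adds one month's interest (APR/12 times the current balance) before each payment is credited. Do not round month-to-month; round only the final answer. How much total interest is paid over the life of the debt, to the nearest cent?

$75.07

Monthly rate r = 22.6%/12 = 1.88333% = 0.0188333.
Payoff takes n = ⌈−ln(1 − rB₀/P)/ln(1+r)⌉ = ⌈6.427⌉ = 7 payments; the last is $75.07.
Total paid = 6·$175.00 + $75.07 = $1,125.07.
Total interest = total paid − principal = $1,125.07 − $1,050.00 = $75.07.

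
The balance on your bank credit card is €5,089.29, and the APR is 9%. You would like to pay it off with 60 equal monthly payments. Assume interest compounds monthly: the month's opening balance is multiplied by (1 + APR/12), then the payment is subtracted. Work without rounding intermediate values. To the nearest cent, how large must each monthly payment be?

Monthly rate r = 9%/12 = 0.75% = 0.0075.
Level-payment amortization: P = B₀·r / (1 − (1+r)^(−n)) = 5089.29·0.0075 / (1 − 1.0075^(−60)).
Denominator 1 − (1+r)^(−60) = 0.361300301.
P = 38.1697 / 0.361300301 ≈ 105.65.

€105.65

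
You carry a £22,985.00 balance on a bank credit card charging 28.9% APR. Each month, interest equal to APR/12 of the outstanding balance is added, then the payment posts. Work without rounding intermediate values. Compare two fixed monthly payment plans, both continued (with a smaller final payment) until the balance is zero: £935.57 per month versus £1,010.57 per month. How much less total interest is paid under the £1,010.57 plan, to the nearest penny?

£1,514.48

Monthly rate r = 28.9%/12 = 2.40833% = 0.0240833.
At £935.57/mo: n = ⌈−ln(1 − rB₀/P)/ln(1+r)⌉ = 38 payments (last £599.14); total interest = total paid − £22,985.00 = £12,230.23.
At £1,010.57/mo: 34 payments (last £351.94); total interest £10,715.75.
Interest saved = £12,230.23 − £10,715.75 = £1,514.48.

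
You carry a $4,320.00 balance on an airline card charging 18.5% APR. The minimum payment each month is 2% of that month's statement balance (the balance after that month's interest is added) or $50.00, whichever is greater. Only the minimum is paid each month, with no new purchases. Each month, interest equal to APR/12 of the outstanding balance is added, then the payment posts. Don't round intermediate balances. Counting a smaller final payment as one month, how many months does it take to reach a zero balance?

208 months

Monthly rate r = 18.5%/12 = 1.54167% = 0.0154167.
While 2% of the post-interest balance exceeds $50.00, each month B ← (B·(1+r))·(1 − 0.02), i.e. B shrinks by the factor (1+r)·0.98 = 0.99511.
This holds for months 1–115. Entering month 116 the balance is $2,457.96; 2% of the post-interest balance is now below $50.00, so the flat $50.00 minimum applies from here.
From month 116 a fixed $50.00 at rate r clears $2,457.96 in 93 more payments. Total: 115 + 93 = 208 months.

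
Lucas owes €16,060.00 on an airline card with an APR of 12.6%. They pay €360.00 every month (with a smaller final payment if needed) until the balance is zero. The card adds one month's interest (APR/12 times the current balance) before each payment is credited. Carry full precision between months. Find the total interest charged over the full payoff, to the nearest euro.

€5,719

Monthly rate r = 12.6%/12 = 1.05% = 0.0105.
Payoff takes n = ⌈−ln(1 − rB₀/P)/ln(1+r)⌉ = ⌈60.496⌉ = 61 payments; the last is €179.00.
Total paid = 60·€360.00 + €179.00 = €21,779.00.
Total interest = total paid − principal = €21,779.00 − €16,060.00 = €5,719.00.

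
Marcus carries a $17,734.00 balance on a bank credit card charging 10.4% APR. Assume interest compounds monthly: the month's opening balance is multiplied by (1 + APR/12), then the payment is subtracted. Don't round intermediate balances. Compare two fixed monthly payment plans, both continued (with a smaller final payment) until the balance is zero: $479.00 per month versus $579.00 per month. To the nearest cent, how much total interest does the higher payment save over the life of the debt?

Monthly rate r = 10.4%/12 = 0.866667% = 0.00866667.
At $479.00/mo: n = ⌈−ln(1 − rB₀/P)/ln(1+r)⌉ = 45 payments (last $402.49); total interest = total paid − $17,734.00 = $3,744.49.
At $579.00/mo: 36 payments (last $434.50); total interest $2,965.50.
Interest saved = $3,744.49 − $2,965.50 = $778.99.

$778.99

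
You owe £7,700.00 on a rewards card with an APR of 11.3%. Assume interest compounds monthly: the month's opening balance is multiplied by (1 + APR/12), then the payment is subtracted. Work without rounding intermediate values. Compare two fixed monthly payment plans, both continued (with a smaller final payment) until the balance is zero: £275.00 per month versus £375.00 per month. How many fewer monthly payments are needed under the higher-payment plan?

Monthly rate r = 11.3%/12 = 0.941667% = 0.00941667.
At £275.00/mo: n = ⌈−ln(1 − rB₀/P)/ln(1+r)⌉ = 33 payments (last £180.71); total interest = total paid − £7,700.00 = £1,280.71.
At £375.00/mo: 23 payments (last £347.21); total interest £897.21.
Payments saved = 33 − 23 = 10.

10 fewer payments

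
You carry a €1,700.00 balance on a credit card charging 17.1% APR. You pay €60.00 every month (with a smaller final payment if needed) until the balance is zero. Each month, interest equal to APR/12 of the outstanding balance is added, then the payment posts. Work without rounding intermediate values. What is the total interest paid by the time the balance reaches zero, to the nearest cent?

€492.82

Monthly rate r = 17.1%/12 = 1.425% = 0.01425.
Payoff takes n = ⌈−ln(1 − rB₀/P)/ln(1+r)⌉ = ⌈36.545⌉ = 37 payments; the last is €32.82.
Total paid = 36·€60.00 + €32.82 = €2,192.82.
Total interest = total paid − principal = €2,192.82 − €1,700.00 = €492.82.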